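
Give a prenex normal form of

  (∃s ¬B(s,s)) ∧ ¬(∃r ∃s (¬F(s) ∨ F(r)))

Move each ¬ inward, flipping quantifiers it crosses:
  (∃s ¬B(s,s)) ∧ (∀r ∀s (F(s) ∧ ¬F(r)))
Give each quantifier a distinct variable: s↦z1.
  (∃s ¬B(s,s)) ∧ (∀r ∀z1 (F(z1) ∧ ¬F(r)))
Extract every quantifier outward, since the variables are now distinct and don't occur free across branches:
  ∃s ∀r ∀z1 (¬B(s,s) ∧ F(z1) ∧ ¬F(r))

∃s ∀r ∀z1 (¬B(s,s) ∧ F(z1) ∧ ¬F(r))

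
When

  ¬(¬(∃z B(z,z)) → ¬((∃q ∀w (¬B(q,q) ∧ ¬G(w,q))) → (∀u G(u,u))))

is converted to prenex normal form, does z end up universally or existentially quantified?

Eliminate → and ↔ using ¬ and ∨.
  ¬(¬¬(∃z B(z,z)) ∨ ¬(¬(∃q ∀w (¬B(q,q) ∧ ¬G(w,q))) ∨ (∀u G(u,u))))
Drive negations inward (¬∀x A ≡ ∃x ¬A, ¬∃x A ≡ ∀x ¬A, De Morgan for ∧/∨):
  (∀z ¬B(z,z)) ∧ ((∀q ∃w (B(q,q) ∨ G(w,q))) ∨ (∀u G(u,u)))
All bound variables are already distinct, so no renaming is needed.
Extract every quantifier outward, since the variables are now distinct and don't occur free across branches:
  ∀z ∀q ∃w ∀u (¬B(z,z) ∧ (B(q,q) ∨ G(w,q) ∨ G(u,u)))
The quantifier ∃z sits under an odd number of negations (counting the antecedent side of each →), so it flips to ∀z.

universal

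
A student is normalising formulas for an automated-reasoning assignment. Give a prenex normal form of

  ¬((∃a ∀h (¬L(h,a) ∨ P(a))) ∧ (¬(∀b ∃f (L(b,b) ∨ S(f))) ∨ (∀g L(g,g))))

∀a ∃h ∀b ∃f ∃g (L(h,a) ∧ ¬P(a) ∨ (L(b,b) ∨ S(f)) ∧ ¬L(g,g))

Move each ¬ inward, flipping quantifiers it crosses:
  (∀a ∃h (L(h,a) ∧ ¬P(a))) ∨ (∀b ∃f (L(b,b) ∨ S(f))) ∧ (∃g ¬L(g,g))
All bound variables are already distinct, so no renaming is needed.
Pull the quantifiers to the front (each side's bound variable is not free in the other side):
  ∀a ∃h ∀b ∃f ∃g (L(h,a) ∧ ¬P(a) ∨ (L(b,b) ∨ S(f)) ∧ ¬L(g,g))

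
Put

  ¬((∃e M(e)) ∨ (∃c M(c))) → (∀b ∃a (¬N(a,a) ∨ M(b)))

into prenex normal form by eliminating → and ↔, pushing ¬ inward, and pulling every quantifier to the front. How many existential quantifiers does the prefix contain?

Rewrite implications/biconditionals: A → B as ¬A ∨ B.
  ¬¬((∃e M(e)) ∨ (∃c M(c))) ∨ (∀b ∃a (¬N(a,a) ∨ M(b)))
Push ¬ through the quantifiers and connectives to reach negation normal form:
  (∃e M(e)) ∨ (∃c M(c)) ∨ (∀b ∃a (¬N(a,a) ∨ M(b)))
All bound variables are already distinct, so no renaming is needed.
Extract every quantifier outward, since the variables are now distinct and don't occur free across branches:
  ∃e ∃c ∀b ∃a (M(e) ∨ M(c) ∨ ¬N(a,a) ∨ M(b))
The prefix is ∃e ∃c ∀b ∃a: 1 universal, 3 existential.

3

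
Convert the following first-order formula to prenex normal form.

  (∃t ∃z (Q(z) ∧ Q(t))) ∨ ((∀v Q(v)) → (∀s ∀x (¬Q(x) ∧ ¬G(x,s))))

∃t ∃z ∃v ∀s ∀x (Q(z) ∧ Q(t) ∨ ¬Q(v) ∨ ¬Q(x) ∧ ¬G(x,s))

Rewrite implications/biconditionals: A → B as ¬A ∨ B.
  (∃t ∃z (Q(z) ∧ Q(t))) ∨ ¬(∀v Q(v)) ∨ (∀s ∀x (¬Q(x) ∧ ¬G(x,s)))
Drive negations inward (¬∀x A ≡ ∃x ¬A, ¬∃x A ≡ ∀x ¬A, De Morgan for ∧/∨):
  (∃t ∃z (Q(z) ∧ Q(t))) ∨ (∃v ¬Q(v)) ∨ (∀s ∀x (¬Q(x) ∧ ¬G(x,s)))
All bound variables are already distinct, so no renaming is needed.
Pull the quantifiers to the front (each side's bound variable is not free in the other side):
  ∃t ∃z ∃v ∀s ∀x (Q(z) ∧ Q(t) ∨ ¬Q(v) ∨ ¬Q(x) ∧ ¬G(x,s))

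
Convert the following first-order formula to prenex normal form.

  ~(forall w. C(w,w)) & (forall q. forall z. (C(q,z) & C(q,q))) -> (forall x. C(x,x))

forall w. exists q. exists z. forall x. (C(w,w) | ~C(q,z) | ~C(q,q) | C(x,x))

Eliminate → and ↔ using ¬ and ∨.
  ~(~(forall w. C(w,w)) & (forall q. forall z. (C(q,z) & C(q,q)))) | (forall x. C(x,x))
Drive negations inward (¬∀x A ≡ ∃x ¬A, ¬∃x A ≡ ∀x ¬A, De Morgan for ∧/∨):
  (forall w. C(w,w)) | (exists q. exists z. (~C(q,z) | ~C(q,q))) | (forall x. C(x,x))
All bound variables are already distinct, so no renaming is needed.
Finally move all quantifiers to the prefix:
  forall w. exists q. exists z. forall x. (C(w,w) | ~C(q,z) | ~C(q,q) | C(x,x))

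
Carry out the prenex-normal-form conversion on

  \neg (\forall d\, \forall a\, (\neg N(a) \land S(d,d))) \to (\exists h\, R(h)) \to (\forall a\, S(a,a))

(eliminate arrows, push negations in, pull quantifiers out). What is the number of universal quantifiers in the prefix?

4

Eliminate → and ↔ using ¬ and ∨.
  \neg \neg (\forall d\, \forall a\, (\neg N(a) \land S(d,d))) \lor \neg (\exists h\, R(h)) \lor (\forall a\, S(a,a))
Drive negations inward (¬∀x A ≡ ∃x ¬A, ¬∃x A ≡ ∀x ¬A, De Morgan for ∧/∨):
  (\forall d\, \forall a\, (\neg N(a) \land S(d,d))) \lor (\forall h\, \neg R(h)) \lor (\forall a\, S(a,a))
Give each quantifier a distinct variable: a↦x.
  (\forall d\, \forall a\, (\neg N(a) \land S(d,d))) \lor (\forall h\, \neg R(h)) \lor (\forall x\, S(x,x))
Extract every quantifier outward, since the variables are now distinct and don't occur free across branches:
  \forall d\, \forall a\, \forall h\, \forall x\, (\neg N(a) \land S(d,d) \lor \neg R(h) \lor S(x,x))
The prefix is \forall d \forall a \forall h \forall x: 4 universal, 0 existential.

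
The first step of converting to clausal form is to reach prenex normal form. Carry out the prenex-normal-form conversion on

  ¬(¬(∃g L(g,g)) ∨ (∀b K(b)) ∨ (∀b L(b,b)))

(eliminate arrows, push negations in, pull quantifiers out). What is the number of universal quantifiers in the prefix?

Push ¬ through the quantifiers and connectives to reach negation normal form:
  (∃g L(g,g)) ∧ (∃b ¬K(b)) ∧ (∃b ¬L(b,b))
Standardize variables apart so no two quantifiers bind the same name: b↦q.
  (∃g L(g,g)) ∧ (∃b ¬K(b)) ∧ (∃q ¬L(q,q))
Finally move all quantifiers to the prefix:
  ∃g ∃b ∃q (L(g,g) ∧ ¬K(b) ∧ ¬L(q,q))
The prefix is ∃g ∃b ∃q: 0 universal, 3 existential.

0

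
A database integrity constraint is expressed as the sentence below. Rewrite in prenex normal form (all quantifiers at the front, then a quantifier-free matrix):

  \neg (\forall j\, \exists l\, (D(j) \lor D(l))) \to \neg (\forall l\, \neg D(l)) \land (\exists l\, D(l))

First replace A → B with ¬A ∨ B.
  \neg \neg (\forall j\, \exists l\, (D(j) \lor D(l))) \lor \neg (\forall l\, \neg D(l)) \land (\exists l\, D(l))
Drive negations inward (¬∀x A ≡ ∃x ¬A, ¬∃x A ≡ ∀x ¬A, De Morgan for ∧/∨):
  (\forall j\, \exists l\, (D(j) \lor D(l))) \lor (\exists l\, D(l)) \land (\exists l\, D(l))
Standardize variables apart so no two quantifiers bind the same name: l↦w, l↦a.
  (\forall j\, \exists l\, (D(j) \lor D(l))) \lor (\exists w\, D(w)) \land (\exists a\, D(a))
Pull the quantifiers to the front (each side's bound variable is not free in the other side):
  \forall j\, \exists l\, \exists w\, \exists a\, (D(j) \lor D(l) \lor D(w) \land D(a))

\forall j\, \exists l\, \exists w\, \exists a\, (D(j) \lor D(l) \lor D(w) \land D(a))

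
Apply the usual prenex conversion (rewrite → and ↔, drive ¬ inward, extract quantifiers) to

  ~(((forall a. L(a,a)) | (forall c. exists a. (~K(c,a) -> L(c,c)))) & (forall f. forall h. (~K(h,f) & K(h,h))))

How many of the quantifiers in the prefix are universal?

1

Rewrite implications/biconditionals: A → B as ¬A ∨ B.
  ~(((forall a. L(a,a)) | (forall c. exists a. (~~K(c,a) | L(c,c)))) & (forall f. forall h. (~K(h,f) & K(h,h))))
Drive negations inward (¬∀x A ≡ ∃x ¬A, ¬∃x A ≡ ∀x ¬A, De Morgan for ∧/∨):
  (exists a. ~L(a,a)) & (exists c. forall a. (~K(c,a) & ~L(c,c))) | (exists f. exists h. (K(h,f) | ~K(h,h)))
Standardize variables apart so no two quantifiers bind the same name: a↦s.
  (exists a. ~L(a,a)) & (exists c. forall s. (~K(c,s) & ~L(c,c))) | (exists f. exists h. (K(h,f) | ~K(h,h)))
Finally move all quantifiers to the prefix:
  exists a. exists c. forall s. exists f. exists h. (~L(a,a) & ~K(c,s) & ~L(c,c) | K(h,f) | ~K(h,h))
The prefix is exists a exists c forall s exists f exists h: 1 universal, 4 existential.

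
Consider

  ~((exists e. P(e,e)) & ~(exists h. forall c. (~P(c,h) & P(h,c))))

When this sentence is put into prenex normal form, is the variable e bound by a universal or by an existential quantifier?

Drive negations inward (¬∀x A ≡ ∃x ¬A, ¬∃x A ≡ ∀x ¬A, De Morgan for ∧/∨):
  (forall e. ~P(e,e)) | (exists h. forall c. (~P(c,h) & P(h,c)))
Pull the quantifiers to the front (each side's bound variable is not free in the other side):
  forall e. exists h. forall c. (~P(e,e) | ~P(c,h) & P(h,c))
The quantifier exists e sits under an odd number of negations, so it flips to forall e.

universal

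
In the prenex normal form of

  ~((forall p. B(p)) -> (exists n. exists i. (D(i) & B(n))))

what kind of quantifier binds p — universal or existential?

universal

First replace A → B with ¬A ∨ B.
  ~(~(forall p. B(p)) | (exists n. exists i. (D(i) & B(n))))
Push ¬ through the quantifiers and connectives to reach negation normal form:
  (forall p. B(p)) & (forall n. forall i. (~D(i) | ~B(n)))
All bound variables are already distinct, so no renaming is needed.
Extract every quantifier outward, since the variables are now distinct and don't occur free across branches:
  forall p. forall n. forall i. (B(p) & (~D(i) | ~B(n)))
The quantifier forall p sits under an even number of negations (counting the antecedent side of each →), so it remains universal.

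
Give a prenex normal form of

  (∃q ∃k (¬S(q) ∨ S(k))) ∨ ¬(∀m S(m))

∃q ∃k ∃m (¬S(q) ∨ S(k) ∨ ¬S(m))

Move each ¬ inward, flipping quantifiers it crosses:
  (∃q ∃k (¬S(q) ∨ S(k))) ∨ (∃m ¬S(m))
Pull the quantifiers to the front (each side's bound variable is not free in the other side):
  ∃q ∃k ∃m (¬S(q) ∨ S(k) ∨ ¬S(m))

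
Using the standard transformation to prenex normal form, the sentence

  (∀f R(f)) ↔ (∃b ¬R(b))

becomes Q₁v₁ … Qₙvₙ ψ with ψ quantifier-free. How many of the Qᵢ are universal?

Eliminate → and ↔ using ¬ and ∨; A ↔ B as (¬A ∨ B) ∧ (¬B ∨ A).
  (¬(∀f R(f)) ∨ (∃b ¬R(b))) ∧ (¬(∃b ¬R(b)) ∨ (∀f R(f)))
Push ¬ through the quantifiers and connectives to reach negation normal form:
  ((∃f ¬R(f)) ∨ (∃b ¬R(b))) ∧ ((∀b R(b)) ∨ (∀f R(f)))
Standardize variables apart so no two quantifiers bind the same name: b↦x, f↦c.
  ((∃f ¬R(f)) ∨ (∃b ¬R(b))) ∧ ((∀x R(x)) ∨ (∀c R(c)))
Pull the quantifiers to the front (each side's bound variable is not free in the other side):
  ∃f ∃b ∀x ∀c ((¬R(f) ∨ ¬R(b)) ∧ (R(x) ∨ R(c)))
The prefix is ∃f ∃b ∀x ∀c: 2 universal, 2 existential.

2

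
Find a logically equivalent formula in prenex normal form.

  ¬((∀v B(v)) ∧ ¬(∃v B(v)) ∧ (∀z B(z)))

∃v ∃w1 ∃z (¬B(v) ∨ B(w1) ∨ ¬B(z))

Drive negations inward (¬∀x A ≡ ∃x ¬A, ¬∃x A ≡ ∀x ¬A, De Morgan for ∧/∨):
  (∃v ¬B(v)) ∨ (∃v B(v)) ∨ (∃z ¬B(z))
Standardize variables apart so no two quantifiers bind the same name: v↦w1.
  (∃v ¬B(v)) ∨ (∃w1 B(w1)) ∨ (∃z ¬B(z))
Pull the quantifiers to the front (each side's bound variable is not free in the other side):
  ∃v ∃w1 ∃z (¬B(v) ∨ B(w1) ∨ ¬B(z))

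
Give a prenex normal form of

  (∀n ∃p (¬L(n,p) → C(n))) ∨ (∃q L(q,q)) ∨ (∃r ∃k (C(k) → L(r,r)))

Eliminate → and ↔ using ¬ and ∨.
  (∀n ∃p (¬¬L(n,p) ∨ C(n))) ∨ (∃q L(q,q)) ∨ (∃r ∃k (¬C(k) ∨ L(r,r)))
Drive negations inward (¬∀x A ≡ ∃x ¬A, ¬∃x A ≡ ∀x ¬A, De Morgan for ∧/∨):
  (∀n ∃p (L(n,p) ∨ C(n))) ∨ (∃q L(q,q)) ∨ (∃r ∃k (¬C(k) ∨ L(r,r)))
All bound variables are already distinct, so no renaming is needed.
Pull the quantifiers to the front (each side's bound variable is not free in the other side):
  ∀n ∃p ∃q ∃r ∃k (L(n,p) ∨ C(n) ∨ L(q,q) ∨ ¬C(k) ∨ L(r,r))

∀n ∃p ∃q ∃r ∃k (L(n,p) ∨ C(n) ∨ L(q,q) ∨ ¬C(k) ∨ L(r,r))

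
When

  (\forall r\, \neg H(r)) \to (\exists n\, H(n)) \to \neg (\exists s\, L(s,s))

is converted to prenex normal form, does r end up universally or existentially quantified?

First replace A → B with ¬A ∨ B.
  \neg (\forall r\, \neg H(r)) \lor \neg (\exists n\, H(n)) \lor \neg (\exists s\, L(s,s))
Drive negations inward (¬∀x A ≡ ∃x ¬A, ¬∃x A ≡ ∀x ¬A, De Morgan for ∧/∨):
  (\exists r\, H(r)) \lor (\forall n\, \neg H(n)) \lor (\forall s\, \neg L(s,s))
All bound variables are already distinct, so no renaming is needed.
Pull the quantifiers to the front (each side's bound variable is not free in the other side):
  \exists r\, \forall n\, \forall s\, (H(r) \lor \neg H(n) \lor \neg L(s,s))
The quantifier \forall r sits under an odd number of negations (counting the antecedent side of each →), so it flips to \exists r.

existential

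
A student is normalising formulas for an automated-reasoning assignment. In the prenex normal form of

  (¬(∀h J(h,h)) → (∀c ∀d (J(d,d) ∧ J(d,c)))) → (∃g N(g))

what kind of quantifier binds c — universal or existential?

Rewrite implications/biconditionals: A → B as ¬A ∨ B.
  ¬(¬¬(∀h J(h,h)) ∨ (∀c ∀d (J(d,d) ∧ J(d,c)))) ∨ (∃g N(g))
Move each ¬ inward, flipping quantifiers it crosses:
  (∃h ¬J(h,h)) ∧ (∃c ∃d (¬J(d,d) ∨ ¬J(d,c))) ∨ (∃g N(g))
All bound variables are already distinct, so no renaming is needed.
Pull the quantifiers to the front (each side's bound variable is not free in the other side):
  ∃h ∃c ∃d ∃g (¬J(h,h) ∧ (¬J(d,d) ∨ ¬J(d,c)) ∨ N(g))
The quantifier ∀c sits under an odd number of negations (counting the antecedent side of each →), so it flips to ∃c.

existential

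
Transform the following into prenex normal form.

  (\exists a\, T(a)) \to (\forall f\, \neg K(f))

Eliminate → and ↔ using ¬ and ∨.
  \neg (\exists a\, T(a)) \lor (\forall f\, \neg K(f))
Move each ¬ inward, flipping quantifiers it crosses:
  (\forall a\, \neg T(a)) \lor (\forall f\, \neg K(f))
All bound variables are already distinct, so no renaming is needed.
Pull the quantifiers to the front (each side's bound variable is not free in the other side):
  \forall a\, \forall f\, (\neg T(a) \lor \neg K(f))

\forall a\, \forall f\, (\neg T(a) \lor \neg K(f))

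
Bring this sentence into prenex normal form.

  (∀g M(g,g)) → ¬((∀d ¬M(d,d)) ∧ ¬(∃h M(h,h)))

First replace A → B with ¬A ∨ B.
  ¬(∀g M(g,g)) ∨ ¬((∀d ¬M(d,d)) ∧ ¬(∃h M(h,h)))
Move each ¬ inward, flipping quantifiers it crosses:
  (∃g ¬M(g,g)) ∨ (∃d M(d,d)) ∨ (∃h M(h,h))
All bound variables are already distinct, so no renaming is needed.
Pull the quantifiers to the front (each side's bound variable is not free in the other side):
  ∃g ∃d ∃h (¬M(g,g) ∨ M(d,d) ∨ M(h,h))

∃g ∃d ∃h (¬M(g,g) ∨ M(d,d) ∨ M(h,h))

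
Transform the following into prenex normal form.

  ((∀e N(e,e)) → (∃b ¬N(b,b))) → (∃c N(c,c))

First replace A → B with ¬A ∨ B.
  ¬(¬(∀e N(e,e)) ∨ (∃b ¬N(b,b))) ∨ (∃c N(c,c))
Move each ¬ inward, flipping quantifiers it crosses:
  (∀e N(e,e)) ∧ (∀b N(b,b)) ∨ (∃c N(c,c))
All bound variables are already distinct, so no renaming is needed.
Pull the quantifiers to the front (each side's bound variable is not free in the other side):
  ∀e ∀b ∃c (N(e,e) ∧ N(b,b) ∨ N(c,c))

∀e ∀b ∃c (N(e,e) ∧ N(b,b) ∨ N(c,c))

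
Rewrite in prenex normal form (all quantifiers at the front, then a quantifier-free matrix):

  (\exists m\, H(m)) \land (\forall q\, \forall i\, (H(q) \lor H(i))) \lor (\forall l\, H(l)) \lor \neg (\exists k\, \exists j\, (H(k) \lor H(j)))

Drive negations inward (¬∀x A ≡ ∃x ¬A, ¬∃x A ≡ ∀x ¬A, De Morgan for ∧/∨):
  (\exists m\, H(m)) \land (\forall q\, \forall i\, (H(q) \lor H(i))) \lor (\forall l\, H(l)) \lor (\forall k\, \forall j\, (\neg H(k) \land \neg H(j)))
Finally move all quantifiers to the prefix:
  \exists m\, \forall q\, \forall i\, \forall l\, \forall k\, \forall j\, (H(m) \land (H(q) \lor H(i)) \lor H(l) \lor \neg H(k) \land \neg H(j))

\exists m\, \forall q\, \forall i\, \forall l\, \forall k\, \forall j\, (H(m) \land (H(q) \lor H(i)) \lor H(l) \lor \neg H(k) \land \neg H(j))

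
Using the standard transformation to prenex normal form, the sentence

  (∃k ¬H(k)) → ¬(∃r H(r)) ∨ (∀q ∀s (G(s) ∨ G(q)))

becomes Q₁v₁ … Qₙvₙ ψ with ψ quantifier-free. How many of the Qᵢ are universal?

First replace A → B with ¬A ∨ B.
  ¬(∃k ¬H(k)) ∨ ¬(∃r H(r)) ∨ (∀q ∀s (G(s) ∨ G(q)))
Drive negations inward (¬∀x A ≡ ∃x ¬A, ¬∃x A ≡ ∀x ¬A, De Morgan for ∧/∨):
  (∀k H(k)) ∨ (∀r ¬H(r)) ∨ (∀q ∀s (G(s) ∨ G(q)))
All bound variables are already distinct, so no renaming is needed.
Finally move all quantifiers to the prefix:
  ∀k ∀r ∀q ∀s (H(k) ∨ ¬H(r) ∨ G(s) ∨ G(q))
The prefix is ∀k ∀r ∀q ∀s: 4 universal, 0 existential.

4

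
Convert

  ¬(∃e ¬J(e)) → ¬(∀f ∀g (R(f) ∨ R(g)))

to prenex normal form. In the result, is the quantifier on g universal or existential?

existential

Eliminate → and ↔ using ¬ and ∨.
  ¬¬(∃e ¬J(e)) ∨ ¬(∀f ∀g (R(f) ∨ R(g)))
Push ¬ through the quantifiers and connectives to reach negation normal form:
  (∃e ¬J(e)) ∨ (∃f ∃g (¬R(f) ∧ ¬R(g)))
All bound variables are already distinct, so no renaming is needed.
Finally move all quantifiers to the prefix:
  ∃e ∃f ∃g (¬J(e) ∨ ¬R(f) ∧ ¬R(g))
The quantifier ∀g sits under an odd number of negations (counting the antecedent side of each →), so it flips to ∃g.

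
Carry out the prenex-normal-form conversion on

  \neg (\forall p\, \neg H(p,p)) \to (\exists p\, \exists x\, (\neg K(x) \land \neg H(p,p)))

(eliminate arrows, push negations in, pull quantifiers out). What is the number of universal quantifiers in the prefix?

1

Rewrite implications/biconditionals: A → B as ¬A ∨ B.
  \neg \neg (\forall p\, \neg H(p,p)) \lor (\exists p\, \exists x\, (\neg K(x) \land \neg H(p,p)))
Move each ¬ inward, flipping quantifiers it crosses:
  (\forall p\, \neg H(p,p)) \lor (\exists p\, \exists x\, (\neg K(x) \land \neg H(p,p)))
Rename bound variables to avoid capture: p↦w1.
  (\forall p\, \neg H(p,p)) \lor (\exists w1\, \exists x\, (\neg K(x) \land \neg H(w1,w1)))
Pull the quantifiers to the front (each side's bound variable is not free in the other side):
  \forall p\, \exists w1\, \exists x\, (\neg H(p,p) \lor \neg K(x) \land \neg H(w1,w1))
The prefix is \forall p \exists w1 \exists x: 1 universal, 2 existential.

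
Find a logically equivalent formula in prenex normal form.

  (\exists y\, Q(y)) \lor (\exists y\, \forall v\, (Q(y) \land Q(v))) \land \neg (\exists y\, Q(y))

Drive negations inward (¬∀x A ≡ ∃x ¬A, ¬∃x A ≡ ∀x ¬A, De Morgan for ∧/∨):
  (\exists y\, Q(y)) \lor (\exists y\, \forall v\, (Q(y) \land Q(v))) \land (\forall y\, \neg Q(y))
Give each quantifier a distinct variable: y↦w, y↦s.
  (\exists y\, Q(y)) \lor (\exists w\, \forall v\, (Q(w) \land Q(v))) \land (\forall s\, \neg Q(s))
Extract every quantifier outward, since the variables are now distinct and don't occur free across branches:
  \exists y\, \exists w\, \forall v\, \forall s\, (Q(y) \lor Q(w) \land Q(v) \land \neg Q(s))

\exists y\, \exists w\, \forall v\, \forall s\, (Q(y) \lor Q(w) \land Q(v) \land \neg Q(s))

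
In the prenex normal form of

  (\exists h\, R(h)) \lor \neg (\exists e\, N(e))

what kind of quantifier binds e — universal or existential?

universal

Push ¬ through the quantifiers and connectives to reach negation normal form:
  (\exists h\, R(h)) \lor (\forall e\, \neg N(e))
All bound variables are already distinct, so no renaming is needed.
Pull the quantifiers to the front (each side's bound variable is not free in the other side):
  \exists h\, \forall e\, (R(h) \lor \neg N(e))
The quantifier \exists e sits under an odd number of negations, so it flips to \forall e.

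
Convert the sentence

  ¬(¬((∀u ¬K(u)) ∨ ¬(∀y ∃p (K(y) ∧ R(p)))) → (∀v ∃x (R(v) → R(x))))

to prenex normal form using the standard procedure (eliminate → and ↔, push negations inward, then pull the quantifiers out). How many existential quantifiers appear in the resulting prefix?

3

Eliminate → and ↔ using ¬ and ∨.
  ¬(¬¬((∀u ¬K(u)) ∨ ¬(∀y ∃p (K(y) ∧ R(p)))) ∨ (∀v ∃x (¬R(v) ∨ R(x))))
Move each ¬ inward, flipping quantifiers it crosses:
  (∃u K(u)) ∧ (∀y ∃p (K(y) ∧ R(p))) ∧ (∃v ∀x (R(v) ∧ ¬R(x)))
All bound variables are already distinct, so no renaming is needed.
Extract every quantifier outward, since the variables are now distinct and don't occur free across branches:
  ∃u ∀y ∃p ∃v ∀x (K(u) ∧ K(y) ∧ R(p) ∧ R(v) ∧ ¬R(x))
The prefix is ∃u ∀y ∃p ∃v ∀x: 2 universal, 3 existential.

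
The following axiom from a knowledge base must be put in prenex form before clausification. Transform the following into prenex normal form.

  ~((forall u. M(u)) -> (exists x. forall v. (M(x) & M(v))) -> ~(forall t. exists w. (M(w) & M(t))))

Eliminate → and ↔ using ¬ and ∨.
  ~(~(forall u. M(u)) | ~(exists x. forall v. (M(x) & M(v))) | ~(forall t. exists w. (M(w) & M(t))))
Move each ¬ inward, flipping quantifiers it crosses:
  (forall u. M(u)) & (exists x. forall v. (M(x) & M(v))) & (forall t. exists w. (M(w) & M(t)))
All bound variables are already distinct, so no renaming is needed.
Pull the quantifiers to the front (each side's bound variable is not free in the other side):
  forall u. exists x. forall v. forall t. exists w. (M(u) & M(x) & M(v) & M(w) & M(t))

forall u. exists x. forall v. forall t. exists w. (M(u) & M(x) & M(v) & M(w) & M(t))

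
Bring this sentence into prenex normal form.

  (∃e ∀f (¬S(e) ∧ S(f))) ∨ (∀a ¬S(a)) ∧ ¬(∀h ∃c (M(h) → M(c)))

∃e ∀f ∀a ∃h ∀c (¬S(e) ∧ S(f) ∨ ¬S(a) ∧ M(h) ∧ ¬M(c))

Rewrite implications/biconditionals: A → B as ¬A ∨ B.
  (∃e ∀f (¬S(e) ∧ S(f))) ∨ (∀a ¬S(a)) ∧ ¬(∀h ∃c (¬M(h) ∨ M(c)))
Push ¬ through the quantifiers and connectives to reach negation normal form:
  (∃e ∀f (¬S(e) ∧ S(f))) ∨ (∀a ¬S(a)) ∧ (∃h ∀c (M(h) ∧ ¬M(c)))
Pull the quantifiers to the front (each side's bound variable is not free in the other side):
  ∃e ∀f ∀a ∃h ∀c (¬S(e) ∧ S(f) ∨ ¬S(a) ∧ M(h) ∧ ¬M(c))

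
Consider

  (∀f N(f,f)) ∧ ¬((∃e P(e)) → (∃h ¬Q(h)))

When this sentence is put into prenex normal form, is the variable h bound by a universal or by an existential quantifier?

Rewrite implications/biconditionals: A → B as ¬A ∨ B.
  (∀f N(f,f)) ∧ ¬(¬(∃e P(e)) ∨ (∃h ¬Q(h)))
Drive negations inward (¬∀x A ≡ ∃x ¬A, ¬∃x A ≡ ∀x ¬A, De Morgan for ∧/∨):
  (∀f N(f,f)) ∧ (∃e P(e)) ∧ (∀h Q(h))
All bound variables are already distinct, so no renaming is needed.
Pull the quantifiers to the front (each side's bound variable is not free in the other side):
  ∀f ∃e ∀h (N(f,f) ∧ P(e) ∧ Q(h))
The quantifier ∃h sits under an odd number of negations (counting the antecedent side of each →), so it flips to ∀h.

universal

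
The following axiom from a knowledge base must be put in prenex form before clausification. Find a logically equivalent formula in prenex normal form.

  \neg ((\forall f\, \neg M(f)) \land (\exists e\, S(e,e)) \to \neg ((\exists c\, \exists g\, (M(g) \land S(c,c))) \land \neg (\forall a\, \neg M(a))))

\forall f\, \exists e\, \exists c\, \exists g\, \exists a\, (\neg M(f) \land S(e,e) \land M(g) \land S(c,c) \land M(a))

Eliminate → and ↔ using ¬ and ∨.
  \neg (\neg ((\forall f\, \neg M(f)) \land (\exists e\, S(e,e))) \lor \neg ((\exists c\, \exists g\, (M(g) \land S(c,c))) \land \neg (\forall a\, \neg M(a))))
Move each ¬ inward, flipping quantifiers it crosses:
  (\forall f\, \neg M(f)) \land (\exists e\, S(e,e)) \land (\exists c\, \exists g\, (M(g) \land S(c,c))) \land (\exists a\, M(a))
All bound variables are already distinct, so no renaming is needed.
Pull the quantifiers to the front (each side's bound variable is not free in the other side):
  \forall f\, \exists e\, \exists c\, \exists g\, \exists a\, (\neg M(f) \land S(e,e) \land M(g) \land S(c,c) \land M(a))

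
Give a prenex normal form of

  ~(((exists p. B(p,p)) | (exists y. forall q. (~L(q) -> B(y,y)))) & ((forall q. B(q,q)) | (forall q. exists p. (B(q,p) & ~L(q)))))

forall p. forall y. exists q. exists v. exists c. forall b. (~B(p,p) & ~L(q) & ~B(y,y) | ~B(v,v) & (~B(c,b) | L(c)))

Rewrite implications/biconditionals: A → B as ¬A ∨ B.
  ~(((exists p. B(p,p)) | (exists y. forall q. (~~L(q) | B(y,y)))) & ((forall q. B(q,q)) | (forall q. exists p. (B(q,p) & ~L(q)))))
Drive negations inward (¬∀x A ≡ ∃x ¬A, ¬∃x A ≡ ∀x ¬A, De Morgan for ∧/∨):
  (forall p. ~B(p,p)) & (forall y. exists q. (~L(q) & ~B(y,y))) | (exists q. ~B(q,q)) & (exists q. forall p. (~B(q,p) | L(q)))
Rename bound variables to avoid capture: q↦v, q↦c, p↦b.
  (forall p. ~B(p,p)) & (forall y. exists q. (~L(q) & ~B(y,y))) | (exists v. ~B(v,v)) & (exists c. forall b. (~B(c,b) | L(c)))
Extract every quantifier outward, since the variables are now distinct and don't occur free across branches:
  forall p. forall y. exists q. exists v. exists c. forall b. (~B(p,p) & ~L(q) & ~B(y,y) | ~B(v,v) & (~B(c,b) | L(c)))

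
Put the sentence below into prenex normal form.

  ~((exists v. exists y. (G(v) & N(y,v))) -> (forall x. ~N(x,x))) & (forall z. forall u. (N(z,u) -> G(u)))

First replace A → B with ¬A ∨ B.
  ~(~(exists v. exists y. (G(v) & N(y,v))) | (forall x. ~N(x,x))) & (forall z. forall u. (~N(z,u) | G(u)))
Push ¬ through the quantifiers and connectives to reach negation normal form:
  (exists v. exists y. (G(v) & N(y,v))) & (exists x. N(x,x)) & (forall z. forall u. (~N(z,u) | G(u)))
All bound variables are already distinct, so no renaming is needed.
Extract every quantifier outward, since the variables are now distinct and don't occur free across branches:
  exists v. exists y. exists x. forall z. forall u. (G(v) & N(y,v) & N(x,x) & (~N(z,u) | G(u)))

exists v. exists y. exists x. forall z. forall u. (G(v) & N(y,v) & N(x,x) & (~N(z,u) | G(u)))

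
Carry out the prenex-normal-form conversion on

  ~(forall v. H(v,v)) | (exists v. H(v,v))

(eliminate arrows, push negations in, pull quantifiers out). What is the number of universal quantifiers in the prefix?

Move each ¬ inward, flipping quantifiers it crosses:
  (exists v. ~H(v,v)) | (exists v. H(v,v))
Standardize variables apart so no two quantifiers bind the same name: v↦w1.
  (exists v. ~H(v,v)) | (exists w1. H(w1,w1))
Finally move all quantifiers to the prefix:
  exists v. exists w1. (~H(v,v) | H(w1,w1))
The prefix is exists v exists w1: 0 universal, 2 existential.

0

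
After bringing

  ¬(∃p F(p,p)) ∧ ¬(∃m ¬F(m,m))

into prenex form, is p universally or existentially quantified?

universal

Drive negations inward (¬∀x A ≡ ∃x ¬A, ¬∃x A ≡ ∀x ¬A, De Morgan for ∧/∨):
  (∀p ¬F(p,p)) ∧ (∀m F(m,m))
Pull the quantifiers to the front (each side's bound variable is not free in the other side):
  ∀p ∀m (¬F(p,p) ∧ F(m,m))
The quantifier ∃p sits under an odd number of negations, so it flips to ∀p.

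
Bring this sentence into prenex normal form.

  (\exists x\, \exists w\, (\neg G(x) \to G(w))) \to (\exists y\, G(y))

Rewrite implications/biconditionals: A → B as ¬A ∨ B.
  \neg (\exists x\, \exists w\, (\neg \neg G(x) \lor G(w))) \lor (\exists y\, G(y))
Drive negations inward (¬∀x A ≡ ∃x ¬A, ¬∃x A ≡ ∀x ¬A, De Morgan for ∧/∨):
  (\forall x\, \forall w\, (\neg G(x) \land \neg G(w))) \lor (\exists y\, G(y))
Pull the quantifiers to the front (each side's bound variable is not free in the other side):
  \forall x\, \forall w\, \exists y\, (\neg G(x) \land \neg G(w) \lor G(y))

\forall x\, \forall w\, \exists y\, (\neg G(x) \land \neg G(w) \lor G(y))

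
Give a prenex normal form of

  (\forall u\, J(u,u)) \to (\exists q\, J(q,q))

Rewrite implications/biconditionals: A → B as ¬A ∨ B.
  \neg (\forall u\, J(u,u)) \lor (\exists q\, J(q,q))
Push ¬ through the quantifiers and connectives to reach negation normal form:
  (\exists u\, \neg J(u,u)) \lor (\exists q\, J(q,q))
All bound variables are already distinct, so no renaming is needed.
Pull the quantifiers to the front (each side's bound variable is not free in the other side):
  \exists u\, \exists q\, (\neg J(u,u) \lor J(q,q))

\exists u\, \exists q\, (\neg J(u,u) \lor J(q,q))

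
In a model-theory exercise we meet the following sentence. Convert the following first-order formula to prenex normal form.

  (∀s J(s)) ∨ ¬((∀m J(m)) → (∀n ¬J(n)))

∀s ∀m ∃n (J(s) ∨ J(m) ∧ J(n))

First replace A → B with ¬A ∨ B.
  (∀s J(s)) ∨ ¬(¬(∀m J(m)) ∨ (∀n ¬J(n)))
Drive negations inward (¬∀x A ≡ ∃x ¬A, ¬∃x A ≡ ∀x ¬A, De Morgan for ∧/∨):
  (∀s J(s)) ∨ (∀m J(m)) ∧ (∃n J(n))
All bound variables are already distinct, so no renaming is needed.
Pull the quantifiers to the front (each side's bound variable is not free in the other side):
  ∀s ∀m ∃n (J(s) ∨ J(m) ∧ J(n))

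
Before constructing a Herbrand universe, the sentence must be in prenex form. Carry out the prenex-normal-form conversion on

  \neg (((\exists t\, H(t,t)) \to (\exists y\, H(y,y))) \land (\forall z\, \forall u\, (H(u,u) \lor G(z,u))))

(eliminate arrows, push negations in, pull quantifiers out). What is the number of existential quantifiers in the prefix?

3

Eliminate → and ↔ using ¬ and ∨.
  \neg ((\neg (\exists t\, H(t,t)) \lor (\exists y\, H(y,y))) \land (\forall z\, \forall u\, (H(u,u) \lor G(z,u))))
Drive negations inward (¬∀x A ≡ ∃x ¬A, ¬∃x A ≡ ∀x ¬A, De Morgan for ∧/∨):
  (\exists t\, H(t,t)) \land (\forall y\, \neg H(y,y)) \lor (\exists z\, \exists u\, (\neg H(u,u) \land \neg G(z,u)))
Pull the quantifiers to the front (each side's bound variable is not free in the other side):
  \exists t\, \forall y\, \exists z\, \exists u\, (H(t,t) \land \neg H(y,y) \lor \neg H(u,u) \land \neg G(z,u))
The prefix is \exists t \forall y \exists z \exists u: 1 universal, 3 existential.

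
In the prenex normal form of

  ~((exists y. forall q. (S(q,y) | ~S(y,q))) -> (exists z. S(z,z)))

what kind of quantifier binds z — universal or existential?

universal

Rewrite implications/biconditionals: A → B as ¬A ∨ B.
  ~(~(exists y. forall q. (S(q,y) | ~S(y,q))) | (exists z. S(z,z)))
Push ¬ through the quantifiers and connectives to reach negation normal form:
  (exists y. forall q. (S(q,y) | ~S(y,q))) & (forall z. ~S(z,z))
Extract every quantifier outward, since the variables are now distinct and don't occur free across branches:
  exists y. forall q. forall z. ((S(q,y) | ~S(y,q)) & ~S(z,z))
The quantifier exists z sits under an odd number of negations (counting the antecedent side of each →), so it flips to forall z.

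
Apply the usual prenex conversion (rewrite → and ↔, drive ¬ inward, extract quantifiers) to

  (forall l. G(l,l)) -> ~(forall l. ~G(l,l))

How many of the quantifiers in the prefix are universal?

Rewrite implications/biconditionals: A → B as ¬A ∨ B.
  ~(forall l. G(l,l)) | ~(forall l. ~G(l,l))
Drive negations inward (¬∀x A ≡ ∃x ¬A, ¬∃x A ≡ ∀x ¬A, De Morgan for ∧/∨):
  (exists l. ~G(l,l)) | (exists l. G(l,l))
Standardize variables apart so no two quantifiers bind the same name: l↦x1.
  (exists l. ~G(l,l)) | (exists x1. G(x1,x1))
Extract every quantifier outward, since the variables are now distinct and don't occur free across branches:
  exists l. exists x1. (~G(l,l) | G(x1,x1))
The prefix is exists l exists x1: 0 universal, 2 existential.

0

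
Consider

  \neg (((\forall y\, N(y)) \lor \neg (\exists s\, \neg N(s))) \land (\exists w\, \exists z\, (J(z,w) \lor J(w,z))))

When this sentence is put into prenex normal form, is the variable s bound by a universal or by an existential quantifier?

existential

Push ¬ through the quantifiers and connectives to reach negation normal form:
  (\exists y\, \neg N(y)) \land (\exists s\, \neg N(s)) \lor (\forall w\, \forall z\, (\neg J(z,w) \land \neg J(w,z)))
Extract every quantifier outward, since the variables are now distinct and don't occur free across branches:
  \exists y\, \exists s\, \forall w\, \forall z\, (\neg N(y) \land \neg N(s) \lor \neg J(z,w) \land \neg J(w,z))
The quantifier \exists s sits under an even number of negations, so it remains existential.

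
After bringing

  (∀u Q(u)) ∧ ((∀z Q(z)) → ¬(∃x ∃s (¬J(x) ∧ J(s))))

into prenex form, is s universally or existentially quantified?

universal

First replace A → B with ¬A ∨ B.
  (∀u Q(u)) ∧ (¬(∀z Q(z)) ∨ ¬(∃x ∃s (¬J(x) ∧ J(s))))
Drive negations inward (¬∀x A ≡ ∃x ¬A, ¬∃x A ≡ ∀x ¬A, De Morgan for ∧/∨):
  (∀u Q(u)) ∧ ((∃z ¬Q(z)) ∨ (∀x ∀s (J(x) ∨ ¬J(s))))
Finally move all quantifiers to the prefix:
  ∀u ∃z ∀x ∀s (Q(u) ∧ (¬Q(z) ∨ J(x) ∨ ¬J(s)))
The quantifier ∃s sits under an odd number of negations (counting the antecedent side of each →), so it flips to ∀s.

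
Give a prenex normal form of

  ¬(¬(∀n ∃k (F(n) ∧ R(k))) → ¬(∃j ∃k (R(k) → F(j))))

∃n ∀k ∃j ∃q ((¬F(n) ∨ ¬R(k)) ∧ (¬R(q) ∨ F(j)))

Eliminate → and ↔ using ¬ and ∨.
  ¬(¬¬(∀n ∃k (F(n) ∧ R(k))) ∨ ¬(∃j ∃k (¬R(k) ∨ F(j))))
Push ¬ through the quantifiers and connectives to reach negation normal form:
  (∃n ∀k (¬F(n) ∨ ¬R(k))) ∧ (∃j ∃k (¬R(k) ∨ F(j)))
Rename bound variables to avoid capture: k↦q.
  (∃n ∀k (¬F(n) ∨ ¬R(k))) ∧ (∃j ∃q (¬R(q) ∨ F(j)))
Extract every quantifier outward, since the variables are now distinct and don't occur free across branches:
  ∃n ∀k ∃j ∃q ((¬F(n) ∨ ¬R(k)) ∧ (¬R(q) ∨ F(j)))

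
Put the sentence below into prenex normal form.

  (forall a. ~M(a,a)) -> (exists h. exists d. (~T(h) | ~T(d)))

First replace A → B with ¬A ∨ B.
  ~(forall a. ~M(a,a)) | (exists h. exists d. (~T(h) | ~T(d)))
Drive negations inward (¬∀x A ≡ ∃x ¬A, ¬∃x A ≡ ∀x ¬A, De Morgan for ∧/∨):
  (exists a. M(a,a)) | (exists h. exists d. (~T(h) | ~T(d)))
All bound variables are already distinct, so no renaming is needed.
Finally move all quantifiers to the prefix:
  exists a. exists h. exists d. (M(a,a) | ~T(h) | ~T(d))

exists a. exists h. exists d. (M(a,a) | ~T(h) | ~T(d))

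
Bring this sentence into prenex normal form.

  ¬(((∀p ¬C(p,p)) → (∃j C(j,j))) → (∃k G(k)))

∃p ∃j ∀k ((C(p,p) ∨ C(j,j)) ∧ ¬G(k))

Eliminate → and ↔ using ¬ and ∨.
  ¬(¬(¬(∀p ¬C(p,p)) ∨ (∃j C(j,j))) ∨ (∃k G(k)))
Push ¬ through the quantifiers and connectives to reach negation normal form:
  ((∃p C(p,p)) ∨ (∃j C(j,j))) ∧ (∀k ¬G(k))
Extract every quantifier outward, since the variables are now distinct and don't occur free across branches:
  ∃p ∃j ∀k ((C(p,p) ∨ C(j,j)) ∧ ¬G(k))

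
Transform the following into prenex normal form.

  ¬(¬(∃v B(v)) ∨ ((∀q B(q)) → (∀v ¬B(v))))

∃v ∀q ∃s (B(v) ∧ B(q) ∧ B(s))

Eliminate → and ↔ using ¬ and ∨.
  ¬(¬(∃v B(v)) ∨ ¬(∀q B(q)) ∨ (∀v ¬B(v)))
Push ¬ through the quantifiers and connectives to reach negation normal form:
  (∃v B(v)) ∧ (∀q B(q)) ∧ (∃v B(v))
Standardize variables apart so no two quantifiers bind the same name: v↦s.
  (∃v B(v)) ∧ (∀q B(q)) ∧ (∃s B(s))
Pull the quantifiers to the front (each side's bound variable is not free in the other side):
  ∃v ∀q ∃s (B(v) ∧ B(q) ∧ B(s))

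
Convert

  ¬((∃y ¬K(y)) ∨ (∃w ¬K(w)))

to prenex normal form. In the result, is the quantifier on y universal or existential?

Drive negations inward (¬∀x A ≡ ∃x ¬A, ¬∃x A ≡ ∀x ¬A, De Morgan for ∧/∨):
  (∀y K(y)) ∧ (∀w K(w))
Extract every quantifier outward, since the variables are now distinct and don't occur free across branches:
  ∀y ∀w (K(y) ∧ K(w))
The quantifier ∃y sits under an odd number of negations, so it flips to ∀y.

universal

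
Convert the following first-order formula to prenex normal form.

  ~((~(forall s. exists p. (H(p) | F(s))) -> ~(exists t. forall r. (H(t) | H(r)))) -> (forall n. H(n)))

forall s. exists p. forall t. exists r. exists n. ((H(p) | F(s) | ~H(t) & ~H(r)) & ~H(n))

Eliminate → and ↔ using ¬ and ∨.
  ~(~(~~(forall s. exists p. (H(p) | F(s))) | ~(exists t. forall r. (H(t) | H(r)))) | (forall n. H(n)))
Move each ¬ inward, flipping quantifiers it crosses:
  ((forall s. exists p. (H(p) | F(s))) | (forall t. exists r. (~H(t) & ~H(r)))) & (exists n. ~H(n))
All bound variables are already distinct, so no renaming is needed.
Extract every quantifier outward, since the variables are now distinct and don't occur free across branches:
  forall s. exists p. forall t. exists r. exists n. ((H(p) | F(s) | ~H(t) & ~H(r)) & ~H(n))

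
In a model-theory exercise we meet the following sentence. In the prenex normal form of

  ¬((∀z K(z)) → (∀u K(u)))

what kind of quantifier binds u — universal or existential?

Eliminate → and ↔ using ¬ and ∨.
  ¬(¬(∀z K(z)) ∨ (∀u K(u)))
Move each ¬ inward, flipping quantifiers it crosses:
  (∀z K(z)) ∧ (∃u ¬K(u))
Extract every quantifier outward, since the variables are now distinct and don't occur free across branches:
  ∀z ∃u (K(z) ∧ ¬K(u))
The quantifier ∀u sits under an odd number of negations (counting the antecedent side of each →), so it flips to ∃u.

existential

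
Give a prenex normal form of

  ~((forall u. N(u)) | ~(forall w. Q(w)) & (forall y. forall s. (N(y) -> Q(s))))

First replace A → B with ¬A ∨ B.
  ~((forall u. N(u)) | ~(forall w. Q(w)) & (forall y. forall s. (~N(y) | Q(s))))
Move each ¬ inward, flipping quantifiers it crosses:
  (exists u. ~N(u)) & ((forall w. Q(w)) | (exists y. exists s. (N(y) & ~Q(s))))
All bound variables are already distinct, so no renaming is needed.
Pull the quantifiers to the front (each side's bound variable is not free in the other side):
  exists u. forall w. exists y. exists s. (~N(u) & (Q(w) | N(y) & ~Q(s)))

exists u. forall w. exists y. exists s. (~N(u) & (Q(w) | N(y) & ~Q(s)))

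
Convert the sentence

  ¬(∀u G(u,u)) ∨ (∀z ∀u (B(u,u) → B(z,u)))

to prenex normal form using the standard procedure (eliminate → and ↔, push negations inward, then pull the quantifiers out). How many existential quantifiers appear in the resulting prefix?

1

Rewrite implications/biconditionals: A → B as ¬A ∨ B.
  ¬(∀u G(u,u)) ∨ (∀z ∀u (¬B(u,u) ∨ B(z,u)))
Drive negations inward (¬∀x A ≡ ∃x ¬A, ¬∃x A ≡ ∀x ¬A, De Morgan for ∧/∨):
  (∃u ¬G(u,u)) ∨ (∀z ∀u (¬B(u,u) ∨ B(z,u)))
Standardize variables apart so no two quantifiers bind the same name: u↦q.
  (∃u ¬G(u,u)) ∨ (∀z ∀q (¬B(q,q) ∨ B(z,q)))
Pull the quantifiers to the front (each side's bound variable is not free in the other side):
  ∃u ∀z ∀q (¬G(u,u) ∨ ¬B(q,q) ∨ B(z,q))
The prefix is ∃u ∀z ∀q: 2 universal, 1 existential.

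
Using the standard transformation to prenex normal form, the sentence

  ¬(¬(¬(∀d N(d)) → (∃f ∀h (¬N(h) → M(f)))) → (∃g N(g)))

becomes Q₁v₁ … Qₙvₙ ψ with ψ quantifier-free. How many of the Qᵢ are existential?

Eliminate → and ↔ using ¬ and ∨.
  ¬(¬¬(¬¬(∀d N(d)) ∨ (∃f ∀h (¬¬N(h) ∨ M(f)))) ∨ (∃g N(g)))
Move each ¬ inward, flipping quantifiers it crosses:
  (∃d ¬N(d)) ∧ (∀f ∃h (¬N(h) ∧ ¬M(f))) ∧ (∀g ¬N(g))
Finally move all quantifiers to the prefix:
  ∃d ∀f ∃h ∀g (¬N(d) ∧ ¬N(h) ∧ ¬M(f) ∧ ¬N(g))
The prefix is ∃d ∀f ∃h ∀g: 2 universal, 2 existential.

2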